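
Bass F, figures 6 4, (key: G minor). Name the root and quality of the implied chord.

Bb major

The figures 6 4 indicate a triad in second inversion.
In second inversion the root lies a fourth above the bass: a fourth above F in G minor is Bb.
The chord tones are F, Bb, D, giving Bb major.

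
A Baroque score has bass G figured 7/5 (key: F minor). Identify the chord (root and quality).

The figures 7/5 indicate a seventh chord in root position.
In root position the bass is the root, so the root is G.
The chord tones are G, Bb, Db, F, giving G half-diminished seventh.

G half-diminished seventh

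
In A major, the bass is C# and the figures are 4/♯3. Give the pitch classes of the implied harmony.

C#, E#, F#, A

The written figures 4/♯3 are shorthand for 6/4/3: the 6 is implied.
A third above C# in this key is E, raised to E# by the sharp.
A fourth above C# in this key is F#.
A sixth above C# in this key is A.
Together with the bass C#, this spells F# minor-major seventh in second inversion.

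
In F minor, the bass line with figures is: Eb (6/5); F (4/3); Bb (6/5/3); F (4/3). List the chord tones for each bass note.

Eb, G, Bb, C | F, Ab, Bb, Db | Bb, Db, F, G | F, Ab, Bb, Db

Eb (6/5/3): Eb, G, Bb, C.
F (6/4/3): F, Ab, Bb, Db.
Bb (6/5/3): Bb, Db, F, G.
F (6/4/3): F, Ab, Bb, Db.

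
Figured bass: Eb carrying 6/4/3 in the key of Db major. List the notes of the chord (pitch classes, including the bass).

A third above Eb in this key is Gb.
A fourth above Eb in this key is Ab.
A sixth above Eb in this key is C.
Together with the bass Eb, this spells Ab dominant seventh in second inversion.

Eb, Gb, Ab, C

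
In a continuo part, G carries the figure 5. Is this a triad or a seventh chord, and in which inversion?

5 is shorthand for 5/3.
Intervals of 5/3 above the bass form a triad; the bass is the root, so this is root position.

triad, root position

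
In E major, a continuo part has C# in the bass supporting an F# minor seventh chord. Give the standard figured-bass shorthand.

C# is the fifth of F# minor seventh, so the chord is in second inversion.
A seventh chord in second inversion is figured 6/4/3, conventionally abbreviated 4/3.

4/3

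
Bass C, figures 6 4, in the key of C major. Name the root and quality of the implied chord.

The figures 6 4 indicate a triad in second inversion.
In second inversion the root lies a fourth above the bass: a fourth above C in C major is F.
The chord tones are C, F, A, giving F major.

F major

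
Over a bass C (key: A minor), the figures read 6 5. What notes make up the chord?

C, E, G, A

The written figures 6 5 are shorthand for 6/5/3: the 3 is implied.
A third above C in this key is E.
A fifth above C in this key is G.
A sixth above C in this key is A.
Together with the bass C, this spells A minor seventh in first inversion.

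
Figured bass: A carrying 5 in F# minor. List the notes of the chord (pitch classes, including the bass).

A, C#, E

The written figures 5 are shorthand for 5/3: the 3 is implied.
A third above A in this key is C#.
A fifth above A in this key is E.
Together with the bass A, this spells A major in root position.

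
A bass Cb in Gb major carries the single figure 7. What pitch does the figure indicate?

Counting 6 letter steps above Cb lands on B; in Gb major, that letter is Bb.

Bb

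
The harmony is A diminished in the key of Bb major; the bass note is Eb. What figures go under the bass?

6/4

Eb is the fifth of A diminished, so the chord is in second inversion.
A triad in second inversion is figured 6/4, conventionally abbreviated 6/4.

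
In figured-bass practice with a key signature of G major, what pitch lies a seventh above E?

D

Counting 6 letter steps above E lands on D; in G major, that letter is D.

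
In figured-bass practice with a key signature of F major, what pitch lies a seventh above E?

D

Counting 6 letter steps above E lands on D; in F major, that letter is D.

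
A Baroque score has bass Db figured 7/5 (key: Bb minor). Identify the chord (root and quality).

Db major seventh

The figures 7/5 indicate a seventh chord in root position.
In root position the bass is the root, so the root is Db.
The chord tones are Db, F, Ab, C, giving Db major seventh.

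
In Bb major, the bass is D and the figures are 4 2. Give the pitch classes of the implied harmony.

The written figures 4 2 are shorthand for 6/4/2: the 6 is implied.
A second above D in this key is Eb.
A fourth above D in this key is G.
A sixth above D in this key is Bb.
Together with the bass D, this spells Eb major seventh in third inversion.

D, Eb, G, Bb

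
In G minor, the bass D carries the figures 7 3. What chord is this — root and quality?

The figures 7 3 indicate a seventh chord in root position.
In root position the bass is the root, so the root is D.
The chord tones are D, F, A, C, giving D minor seventh.

D minor seventh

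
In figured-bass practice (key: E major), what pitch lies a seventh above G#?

Counting 6 letter steps above G# lands on F; in E major, that letter is F#.

F#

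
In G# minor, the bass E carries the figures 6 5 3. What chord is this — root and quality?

C# minor seventh

The figures 6 5 3 indicate a seventh chord in first inversion.
In first inversion the root lies a sixth above the bass: a sixth above E in G# minor is C#.
The chord tones are E, G#, B, C#, giving C# minor seventh.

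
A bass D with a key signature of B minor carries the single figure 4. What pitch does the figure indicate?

G

Counting 3 letter steps above D lands on G; in B minor, that letter is G.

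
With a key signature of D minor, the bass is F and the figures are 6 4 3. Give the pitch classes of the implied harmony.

F, A, Bb, D

A third above F in this key is A.
A fourth above F in this key is Bb.
A sixth above F in this key is D.
Together with the bass F, this spells Bb major seventh in second inversion.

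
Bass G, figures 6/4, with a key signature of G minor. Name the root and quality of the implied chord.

The figures 6/4 indicate a triad in second inversion.
In second inversion the root lies a fourth above the bass: a fourth above G in G minor is C.
The chord tones are G, C, Eb, giving C minor.

C minor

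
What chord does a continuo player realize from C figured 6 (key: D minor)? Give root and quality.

A minor

The figures 6 indicate a triad in first inversion.
In first inversion the root lies a sixth above the bass: a sixth above C in D minor is A.
The chord tones are C, E, A, giving A minor.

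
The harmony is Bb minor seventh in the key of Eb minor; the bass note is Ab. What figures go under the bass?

4/2

Ab is the seventh of Bb minor seventh, so the chord is in third inversion.
A seventh chord in third inversion is figured 6/4/2, conventionally abbreviated 4/2.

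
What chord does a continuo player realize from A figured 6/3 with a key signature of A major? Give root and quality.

The figures 6/3 indicate a triad in first inversion.
In first inversion the root lies a sixth above the bass: a sixth above A in A major is F#.
The chord tones are A, C#, F#, giving F# minor.

F# minor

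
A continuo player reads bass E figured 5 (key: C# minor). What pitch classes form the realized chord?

The written figures 5 are shorthand for 5/3: the 3 is implied.
A third above E in this key is G#.
A fifth above E in this key is B.
Together with the bass E, this spells E major in root position.

E, G#, B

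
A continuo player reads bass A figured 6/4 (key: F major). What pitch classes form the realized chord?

A fourth above A in this key is D.
A sixth above A in this key is F.
Together with the bass A, this spells D minor in second inversion.

A, D, F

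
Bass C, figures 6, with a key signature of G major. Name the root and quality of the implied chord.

The figures 6 indicate a triad in first inversion.
In first inversion the root lies a sixth above the bass: a sixth above C in G major is A.
The chord tones are C, E, A, giving A minor.

A minor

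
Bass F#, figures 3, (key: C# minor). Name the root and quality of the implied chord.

F# minor

The figures 3 indicate a triad in root position.
In root position the bass is the root, so the root is F#.
The chord tones are F#, A, C#, giving F# minor.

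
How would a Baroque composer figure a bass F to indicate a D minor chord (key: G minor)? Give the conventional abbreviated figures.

F is the third of D minor, so the chord is in first inversion.
A triad in first inversion is figured 6/3, conventionally abbreviated 6.

6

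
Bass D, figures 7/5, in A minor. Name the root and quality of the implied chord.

D minor seventh

The figures 7/5 indicate a seventh chord in root position.
In root position the bass is the root, so the root is D.
The chord tones are D, F, A, C, giving D minor seventh.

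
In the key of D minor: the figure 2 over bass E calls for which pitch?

F

Counting 1 letter step above E lands on F; in D minor, that letter is F.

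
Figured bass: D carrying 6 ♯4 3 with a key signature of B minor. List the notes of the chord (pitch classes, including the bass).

D, F#, G#, B

A third above D in this key is F#.
A fourth above D in this key is G, raised to G# by the sharp.
A sixth above D in this key is B.
Together with the bass D, this spells G# half-diminished seventh in second inversion.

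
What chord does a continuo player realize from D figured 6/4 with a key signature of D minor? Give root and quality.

G minor

The figures 6/4 indicate a triad in second inversion.
In second inversion the root lies a fourth above the bass: a fourth above D in D minor is G.
The chord tones are D, G, Bb, giving G minor.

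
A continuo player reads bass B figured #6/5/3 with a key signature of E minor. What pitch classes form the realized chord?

A third above B in this key is D.
A fifth above B in this key is F#.
A sixth above B in this key is G, raised to G# by the sharp.
Together with the bass B, this spells G# half-diminished seventh in first inversion.

B, D, F#, G#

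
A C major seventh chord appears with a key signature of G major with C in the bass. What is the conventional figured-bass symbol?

C is the root of C major seventh, so the chord is in root position.
A seventh chord in root position is figured 7/5/3, conventionally abbreviated 7.

7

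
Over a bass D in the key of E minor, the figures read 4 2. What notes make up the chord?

D, E, G, B

The written figures 4 2 are shorthand for 6/4/2: the 6 is implied.
A second above D in this key is E.
A fourth above D in this key is G.
A sixth above D in this key is B.
Together with the bass D, this spells E minor seventh in third inversion.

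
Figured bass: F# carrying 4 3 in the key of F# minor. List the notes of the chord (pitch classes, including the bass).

F#, A, B, D

The written figures 4 3 are shorthand for 6/4/3: the 6 is implied.
A third above F# in this key is A.
A fourth above F# in this key is B.
A sixth above F# in this key is D.
Together with the bass F#, this spells B minor seventh in second inversion.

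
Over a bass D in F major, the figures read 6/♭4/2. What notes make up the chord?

D, E, Gb, Bb

A second above D in this key is E.
A fourth above D in this key is G, lowered to Gb by the flat.
A sixth above D in this key is Bb.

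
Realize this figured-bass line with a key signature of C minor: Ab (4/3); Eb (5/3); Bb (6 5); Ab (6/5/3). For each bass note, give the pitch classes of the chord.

Ab, C, D, F | Eb, G, Bb | Bb, D, F, G | Ab, C, Eb, F

Ab (6/4/3): Ab, C, D, F.
Eb (5/3): Eb, G, Bb.
Bb (6/5/3): Bb, D, F, G.
Ab (6/5/3): Ab, C, Eb, F.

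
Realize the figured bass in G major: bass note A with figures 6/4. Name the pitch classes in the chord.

A, D, F#

A fourth above A in this key is D.
A sixth above A in this key is F#.
Together with the bass A, this spells D major in second inversion.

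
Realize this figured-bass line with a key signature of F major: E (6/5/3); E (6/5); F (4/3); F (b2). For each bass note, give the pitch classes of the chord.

E (6/5/3): E, G, Bb, C.
E (6/5/3): E, G, Bb, C.
F (6/4/3): F, A, Bb, D.
F (6/4/b2): F, Gb, Bb, D.

E, G, Bb, C | E, G, Bb, C | F, A, Bb, D | F, Gb, Bb, D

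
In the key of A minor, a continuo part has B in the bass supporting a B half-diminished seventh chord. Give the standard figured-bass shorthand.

7

B is the root of B half-diminished seventh, so the chord is in root position.
A seventh chord in root position is figured 7/5/3, conventionally abbreviated 7.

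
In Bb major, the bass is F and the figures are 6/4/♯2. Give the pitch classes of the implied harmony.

A second above F in this key is G, raised to G# by the sharp.
A fourth above F in this key is Bb.
A sixth above F in this key is D.

F, G#, Bb, D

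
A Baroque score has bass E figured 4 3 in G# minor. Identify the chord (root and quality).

The figures 4 3 indicate a seventh chord in second inversion.
In second inversion the root lies a fourth above the bass: a fourth above E in G# minor is A#.
The chord tones are E, G#, A#, C#, giving A# half-diminished seventh.

A# half-diminished seventh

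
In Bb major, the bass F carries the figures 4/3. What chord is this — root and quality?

Bb major seventh

The figures 4/3 indicate a seventh chord in second inversion.
In second inversion the root lies a fourth above the bass: a fourth above F in Bb major is Bb.
The chord tones are F, A, Bb, D, giving Bb major seventh.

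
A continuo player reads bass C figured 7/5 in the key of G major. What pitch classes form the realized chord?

C, E, G, B

The written figures 7/5 are shorthand for 7/5/3: the 3 is implied.
A third above C in this key is E.
A fifth above C in this key is G.
A seventh above C in this key is B.
Together with the bass C, this spells C major seventh in root position.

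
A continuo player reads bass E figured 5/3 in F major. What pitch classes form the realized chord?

E, G, Bb

A third above E in this key is G.
A fifth above E in this key is Bb.
Together with the bass E, this spells E diminished in root position.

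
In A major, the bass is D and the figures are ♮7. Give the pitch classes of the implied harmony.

D, F#, A, C

The written figures ♮7 are shorthand for 7/5/3: the 5/3 are implied.
A third above D in this key is F#.
A fifth above D in this key is A.
A seventh above D in this key is C#, made natural (C) by the ♮ figure.
Together with the bass D, this spells D dominant seventh in root position.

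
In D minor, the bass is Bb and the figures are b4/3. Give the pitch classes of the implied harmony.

Bb, D, Eb, G

The written figures b4/3 are shorthand for 6/4/3: the 6 is implied.
A third above Bb in this key is D.
A fourth above Bb in this key is E, lowered to Eb by the flat.
A sixth above Bb in this key is G.
Together with the bass Bb, this spells Eb major seventh in second inversion.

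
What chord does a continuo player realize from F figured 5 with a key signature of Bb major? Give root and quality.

The figures 5 indicate a triad in root position.
In root position the bass is the root, so the root is F.
The chord tones are F, A, C, giving F major.

F major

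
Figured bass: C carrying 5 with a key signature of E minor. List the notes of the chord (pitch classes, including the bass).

C, E, G

The written figures 5 are shorthand for 5/3: the 3 is implied.
A third above C in this key is E.
A fifth above C in this key is G.
Together with the bass C, this spells C major in root position.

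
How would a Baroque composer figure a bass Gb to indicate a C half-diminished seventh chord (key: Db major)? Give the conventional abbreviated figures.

Gb is the fifth of C half-diminished seventh, so the chord is in second inversion.
A seventh chord in second inversion is figured 6/4/3, conventionally abbreviated 4/3.

4/3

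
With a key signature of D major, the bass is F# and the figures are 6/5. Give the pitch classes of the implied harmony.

The written figures 6/5 are shorthand for 6/5/3: the 3 is implied.
A third above F# in this key is A.
A fifth above F# in this key is C#.
A sixth above F# in this key is D.
Together with the bass F#, this spells D major seventh in first inversion.

F#, A, C#, D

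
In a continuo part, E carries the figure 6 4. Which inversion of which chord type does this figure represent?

Intervals of 6/4 above the bass form a triad; the bass is the fifth, so this is second inversion.

triad, second inversion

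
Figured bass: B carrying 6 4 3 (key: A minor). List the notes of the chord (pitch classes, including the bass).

A third above B in this key is D.
A fourth above B in this key is E.
A sixth above B in this key is G.
Together with the bass B, this spells E minor seventh in second inversion.

B, D, E, G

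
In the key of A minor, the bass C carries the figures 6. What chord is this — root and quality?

The figures 6 indicate a triad in first inversion.
In first inversion the root lies a sixth above the bass: a sixth above C in A minor is A.
The chord tones are C, E, A, giving A minor.

A minor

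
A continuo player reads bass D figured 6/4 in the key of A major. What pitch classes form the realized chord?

D, G#, B

A fourth above D in this key is G#.
A sixth above D in this key is B.
Together with the bass D, this spells G# diminished in second inversion.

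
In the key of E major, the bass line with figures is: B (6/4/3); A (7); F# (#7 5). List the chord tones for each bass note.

B (6/4/3): B, D#, E, G#.
A (7/5/3): A, C#, E, G#.
F# (#7/5/3): F#, A, C#, E#.

B, D#, E, G# | A, C#, E, G# | F#, A, C#, E#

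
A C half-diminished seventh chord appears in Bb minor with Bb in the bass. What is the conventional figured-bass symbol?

Bb is the seventh of C half-diminished seventh, so the chord is in third inversion.
A seventh chord in third inversion is figured 6/4/2, conventionally abbreviated 4/2.

4/2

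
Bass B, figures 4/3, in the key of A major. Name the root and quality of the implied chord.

The figures 4/3 indicate a seventh chord in second inversion.
In second inversion the root lies a fourth above the bass: a fourth above B in A major is E.
The chord tones are B, D, E, G#, giving E dominant seventh.

E dominant seventh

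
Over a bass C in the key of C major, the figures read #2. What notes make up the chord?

C, D#, F, A

The written figures #2 are shorthand for 6/4/2: the 6/4 are implied.
A second above C in this key is D, raised to D# by the sharp.
A fourth above C in this key is F.
A sixth above C in this key is A.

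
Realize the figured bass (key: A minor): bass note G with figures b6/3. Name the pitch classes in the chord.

G, B, Eb

A third above G in this key is B.
A sixth above G in this key is E, lowered to Eb by the flat.
Together with the bass G, this spells Eb augmented in first inversion.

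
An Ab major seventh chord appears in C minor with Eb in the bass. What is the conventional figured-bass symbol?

Eb is the fifth of Ab major seventh, so the chord is in second inversion.
A seventh chord in second inversion is figured 6/4/3, conventionally abbreviated 4/3.

4/3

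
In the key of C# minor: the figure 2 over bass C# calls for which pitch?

Counting 1 letter step above C# lands on D; in C# minor, that letter is D#.

D#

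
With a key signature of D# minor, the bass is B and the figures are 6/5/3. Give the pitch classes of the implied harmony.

A third above B in this key is D#.
A fifth above B in this key is F#.
A sixth above B in this key is G#.
Together with the bass B, this spells G# minor seventh in first inversion.

B, D#, F#, G#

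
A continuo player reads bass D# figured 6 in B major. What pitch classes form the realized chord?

D#, F#, B

The written figures 6 are shorthand for 6/3: the 3 is implied.
A third above D# in this key is F#.
A sixth above D# in this key is B.
Together with the bass D#, this spells B major in first inversion.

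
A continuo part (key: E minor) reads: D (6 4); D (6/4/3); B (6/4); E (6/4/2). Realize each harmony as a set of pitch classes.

D (6/4): D, G, B.
D (6/4/3): D, F#, G, B.
B (6/4): B, E, G.
E (6/4/2): E, F#, A, C.

D, G, B | D, F#, G, B | B, E, G | E, F#, A, C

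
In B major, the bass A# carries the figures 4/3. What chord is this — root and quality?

D# minor seventh

The figures 4/3 indicate a seventh chord in second inversion.
In second inversion the root lies a fourth above the bass: a fourth above A# in B major is D#.
The chord tones are A#, C#, D#, F#, giving D# minor seventh.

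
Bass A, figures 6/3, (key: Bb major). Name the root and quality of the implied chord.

The figures 6/3 indicate a triad in first inversion.
In first inversion the root lies a sixth above the bass: a sixth above A in Bb major is F.
The chord tones are A, C, F, giving F major.

F major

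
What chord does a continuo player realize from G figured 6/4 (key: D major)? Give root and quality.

The figures 6/4 indicate a triad in second inversion.
In second inversion the root lies a fourth above the bass: a fourth above G in D major is C#.
The chord tones are G, C#, E, giving C# diminished.

C# diminished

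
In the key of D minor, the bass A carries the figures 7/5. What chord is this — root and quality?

The figures 7/5 indicate a seventh chord in root position.
In root position the bass is the root, so the root is A.
The chord tones are A, C, E, G, giving A minor seventh.

A minor seventh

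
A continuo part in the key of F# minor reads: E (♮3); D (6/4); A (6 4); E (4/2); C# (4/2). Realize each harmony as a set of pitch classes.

E, G, B | D, G#, B | A, D, F# | E, F#, A, C# | C#, D, F#, A

E (5/♮3): E, G, B.
D (6/4): D, G#, B.
A (6/4): A, D, F#.
E (6/4/2): E, F#, A, C#.
C# (6/4/2): C#, D, F#, A.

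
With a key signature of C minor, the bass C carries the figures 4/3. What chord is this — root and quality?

The figures 4/3 indicate a seventh chord in second inversion.
In second inversion the root lies a fourth above the bass: a fourth above C in C minor is F.
The chord tones are C, Eb, F, Ab, giving F minor seventh.

F minor seventh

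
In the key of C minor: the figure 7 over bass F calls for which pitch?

Counting 6 letter steps above F lands on E; in C minor, that letter is Eb.

Eb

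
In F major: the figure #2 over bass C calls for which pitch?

Counting 1 letter step above C lands on D; in F major, that letter is D.
The #2 figure raises it a semitone, giving D#.

D#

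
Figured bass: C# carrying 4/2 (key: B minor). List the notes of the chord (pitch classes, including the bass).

C#, D, F#, A

The written figures 4/2 are shorthand for 6/4/2: the 6 is implied.
A second above C# in this key is D.
A fourth above C# in this key is F#.
A sixth above C# in this key is A.
Together with the bass C#, this spells D major seventh in third inversion.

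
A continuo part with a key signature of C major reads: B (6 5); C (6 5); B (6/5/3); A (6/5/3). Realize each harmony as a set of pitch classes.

B (6/5/3): B, D, F, G.
C (6/5/3): C, E, G, A.
B (6/5/3): B, D, F, G.
A (6/5/3): A, C, E, F.

B, D, F, G | C, E, G, A | B, D, F, G | A, C, E, F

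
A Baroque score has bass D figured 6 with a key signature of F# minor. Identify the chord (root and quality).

The figures 6 indicate a triad in first inversion.
In first inversion the root lies a sixth above the bass: a sixth above D in F# minor is B.
The chord tones are D, F#, B, giving B minor.

B minor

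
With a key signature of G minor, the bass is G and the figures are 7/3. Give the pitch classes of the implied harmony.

G, Bb, D, F

The written figures 7/3 are shorthand for 7/5/3: the 5 is implied.
A third above G in this key is Bb.
A fifth above G in this key is D.
A seventh above G in this key is F.
Together with the bass G, this spells G minor seventh in root position.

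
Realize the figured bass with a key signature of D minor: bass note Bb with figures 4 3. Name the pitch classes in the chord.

Bb, D, E, G

The written figures 4 3 are shorthand for 6/4/3: the 6 is implied.
A third above Bb in this key is D.
A fourth above Bb in this key is E.
A sixth above Bb in this key is G.
Together with the bass Bb, this spells E half-diminished seventh in second inversion.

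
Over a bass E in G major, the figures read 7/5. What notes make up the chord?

The written figures 7/5 are shorthand for 7/5/3: the 3 is implied.
A third above E in this key is G.
A fifth above E in this key is B.
A seventh above E in this key is D.
Together with the bass E, this spells E minor seventh in root position.

E, G, B, D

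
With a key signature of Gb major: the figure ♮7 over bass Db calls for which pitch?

Counting 6 letter steps above Db lands on C; in Gb major, that letter is Cb.
The ♮7 figure makes it natural, giving C.

C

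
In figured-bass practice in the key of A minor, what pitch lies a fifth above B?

F

Counting 4 letter steps above B lands on F; in A minor, that letter is F.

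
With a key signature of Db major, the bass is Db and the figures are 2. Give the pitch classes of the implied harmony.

Db, Eb, Gb, Bb

The written figures 2 are shorthand for 6/4/2: the 6/4 are implied.
A second above Db in this key is Eb.
A fourth above Db in this key is Gb.
A sixth above Db in this key is Bb.
Together with the bass Db, this spells Eb minor seventh in third inversion.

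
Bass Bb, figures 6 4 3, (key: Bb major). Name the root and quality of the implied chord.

Eb major seventh

The figures 6 4 3 indicate a seventh chord in second inversion.
In second inversion the root lies a fourth above the bass: a fourth above Bb in Bb major is Eb.
The chord tones are Bb, D, Eb, G, giving Eb major seventh.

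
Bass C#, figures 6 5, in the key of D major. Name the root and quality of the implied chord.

A dominant seventh

The figures 6 5 indicate a seventh chord in first inversion.
In first inversion the root lies a sixth above the bass: a sixth above C# in D major is A.
The chord tones are C#, E, G, A, giving A dominant seventh.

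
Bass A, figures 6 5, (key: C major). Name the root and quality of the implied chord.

The figures 6 5 indicate a seventh chord in first inversion.
In first inversion the root lies a sixth above the bass: a sixth above A in C major is F.
The chord tones are A, C, E, F, giving F major seventh.

F major seventh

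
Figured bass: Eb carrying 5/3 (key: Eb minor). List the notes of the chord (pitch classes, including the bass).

Eb, Gb, Bb

A third above Eb in this key is Gb.
A fifth above Eb in this key is Bb.
Together with the bass Eb, this spells Eb minor in root position.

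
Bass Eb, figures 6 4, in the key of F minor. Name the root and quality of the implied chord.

Ab major

The figures 6 4 indicate a triad in second inversion.
In second inversion the root lies a fourth above the bass: a fourth above Eb in F minor is Ab.
The chord tones are Eb, Ab, C, giving Ab major.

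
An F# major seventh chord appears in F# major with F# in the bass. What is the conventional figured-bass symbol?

F# is the root of F# major seventh, so the chord is in root position.
A seventh chord in root position is figured 7/5/3, conventionally abbreviated 7.

7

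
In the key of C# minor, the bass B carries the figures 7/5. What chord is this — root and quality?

B dominant seventh

The figures 7/5 indicate a seventh chord in root position.
In root position the bass is the root, so the root is B.
The chord tones are B, D#, F#, A, giving B dominant seventh.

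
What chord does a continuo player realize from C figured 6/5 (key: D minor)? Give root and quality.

A minor seventh

The figures 6/5 indicate a seventh chord in first inversion.
In first inversion the root lies a sixth above the bass: a sixth above C in D minor is A.
The chord tones are C, E, G, A, giving A minor seventh.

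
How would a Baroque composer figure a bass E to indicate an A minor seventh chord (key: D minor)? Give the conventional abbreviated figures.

4/3

E is the fifth of A minor seventh, so the chord is in second inversion.
A seventh chord in second inversion is figured 6/4/3, conventionally abbreviated 4/3.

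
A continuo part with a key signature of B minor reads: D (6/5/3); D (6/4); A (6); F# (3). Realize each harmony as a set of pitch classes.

D (6/5/3): D, F#, A, B.
D (6/4): D, G, B.
A (6/3): A, C#, F#.
F# (5/3): F#, A, C#.

D, F#, A, B | D, G, B | A, C#, F# | F#, A, C#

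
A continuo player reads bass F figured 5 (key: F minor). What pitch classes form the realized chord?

The written figures 5 are shorthand for 5/3: the 3 is implied.
A third above F in this key is Ab.
A fifth above F in this key is C.
Together with the bass F, this spells F minor in root position.

F, Ab, C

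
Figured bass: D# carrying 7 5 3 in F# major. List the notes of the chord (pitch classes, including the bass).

A third above D# in this key is F#.
A fifth above D# in this key is A#.
A seventh above D# in this key is C#.
Together with the bass D#, this spells D# minor seventh in root position.

D#, F#, A#, C#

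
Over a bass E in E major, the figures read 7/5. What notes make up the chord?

E, G#, B, D#

The written figures 7/5 are shorthand for 7/5/3: the 3 is implied.
A third above E in this key is G#.
A fifth above E in this key is B.
A seventh above E in this key is D#.
Together with the bass E, this spells E major seventh in root position.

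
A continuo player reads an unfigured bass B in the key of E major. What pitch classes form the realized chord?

B, D#, F#

An unfigured bass implies 5/3.
A third above B in this key is D#.
A fifth above B in this key is F#.
Together with the bass B, this spells B major in root position.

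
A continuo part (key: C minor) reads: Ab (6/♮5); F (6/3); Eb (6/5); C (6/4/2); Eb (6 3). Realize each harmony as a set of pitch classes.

Ab, C, E, F | F, Ab, D | Eb, G, Bb, C | C, D, F, Ab | Eb, G, C

Ab (6/♮5/3): Ab, C, E, F.
F (6/3): F, Ab, D.
Eb (6/5/3): Eb, G, Bb, C.
C (6/4/2): C, D, F, Ab.
Eb (6/3): Eb, G, C.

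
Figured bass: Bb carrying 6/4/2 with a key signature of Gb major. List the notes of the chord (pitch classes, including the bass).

Bb, Cb, Eb, Gb

A second above Bb in this key is Cb.
A fourth above Bb in this key is Eb.
A sixth above Bb in this key is Gb.
Together with the bass Bb, this spells Cb major seventh in third inversion.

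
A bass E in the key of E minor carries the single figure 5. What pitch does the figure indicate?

B

Counting 4 letter steps above E lands on B; in E minor, that letter is B.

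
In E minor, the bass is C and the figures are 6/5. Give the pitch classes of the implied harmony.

The written figures 6/5 are shorthand for 6/5/3: the 3 is implied.
A third above C in this key is E.
A fifth above C in this key is G.
A sixth above C in this key is A.
Together with the bass C, this spells A minor seventh in first inversion.

C, E, G, A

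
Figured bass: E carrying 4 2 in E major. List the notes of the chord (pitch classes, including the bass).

The written figures 4 2 are shorthand for 6/4/2: the 6 is implied.
A second above E in this key is F#.
A fourth above E in this key is A.
A sixth above E in this key is C#.
Together with the bass E, this spells F# minor seventh in third inversion.

E, F#, A, C#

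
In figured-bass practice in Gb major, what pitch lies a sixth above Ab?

F

Counting 5 letter steps above Ab lands on F; in Gb major, that letter is F.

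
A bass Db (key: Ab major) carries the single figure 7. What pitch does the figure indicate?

Counting 6 letter steps above Db lands on C; in Ab major, that letter is C.

C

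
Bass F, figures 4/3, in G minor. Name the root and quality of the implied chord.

The figures 4/3 indicate a seventh chord in second inversion.
In second inversion the root lies a fourth above the bass: a fourth above F in G minor is Bb.
The chord tones are F, A, Bb, D, giving Bb major seventh.

Bb major seventh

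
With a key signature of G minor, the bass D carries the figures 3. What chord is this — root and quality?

The figures 3 indicate a triad in root position.
In root position the bass is the root, so the root is D.
The chord tones are D, F, A, giving D minor.

D minor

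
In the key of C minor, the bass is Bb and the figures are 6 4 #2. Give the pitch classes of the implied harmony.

Bb, C#, Eb, G

A second above Bb in this key is C, raised to C# by the sharp.
A fourth above Bb in this key is Eb.
A sixth above Bb in this key is G.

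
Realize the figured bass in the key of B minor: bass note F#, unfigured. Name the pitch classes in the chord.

F#, A, C#

An unfigured bass implies 5/3.
A third above F# in this key is A.
A fifth above F# in this key is C#.
Together with the bass F#, this spells F# minor in root position.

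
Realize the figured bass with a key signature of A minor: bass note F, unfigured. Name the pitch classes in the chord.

F, A, C

An unfigured bass implies 5/3.
A third above F in this key is A.
A fifth above F in this key is C.
Together with the bass F, this spells F major in root position.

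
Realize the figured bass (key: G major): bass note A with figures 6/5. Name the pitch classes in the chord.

A, C, E, F#

The written figures 6/5 are shorthand for 6/5/3: the 3 is implied.
A third above A in this key is C.
A fifth above A in this key is E.
A sixth above A in this key is F#.
Together with the bass A, this spells F# half-diminished seventh in first inversion.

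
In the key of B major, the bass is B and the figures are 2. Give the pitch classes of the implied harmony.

The written figures 2 are shorthand for 6/4/2: the 6/4 are implied.
A second above B in this key is C#.
A fourth above B in this key is E.
A sixth above B in this key is G#.
Together with the bass B, this spells C# minor seventh in third inversion.

B, C#, E, G#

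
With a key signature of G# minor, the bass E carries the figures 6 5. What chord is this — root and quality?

C# minor seventh

The figures 6 5 indicate a seventh chord in first inversion.
In first inversion the root lies a sixth above the bass: a sixth above E in G# minor is C#.
The chord tones are E, G#, B, C#, giving C# minor seventh.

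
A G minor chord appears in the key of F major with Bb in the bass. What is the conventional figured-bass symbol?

6

Bb is the third of G minor, so the chord is in first inversion.
A triad in first inversion is figured 6/3, conventionally abbreviated 6.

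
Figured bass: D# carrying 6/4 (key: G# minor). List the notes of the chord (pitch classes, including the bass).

A fourth above D# in this key is G#.
A sixth above D# in this key is B.
Together with the bass D#, this spells G# minor in second inversion.

D#, G#, B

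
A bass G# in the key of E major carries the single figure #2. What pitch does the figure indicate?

A#

Counting 1 letter step above G# lands on A; in E major, that letter is A.
The #2 figure raises it a semitone, giving A#.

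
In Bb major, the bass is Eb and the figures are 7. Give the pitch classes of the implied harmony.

The written figures 7 are shorthand for 7/5/3: the 5/3 are implied.
A third above Eb in this key is G.
A fifth above Eb in this key is Bb.
A seventh above Eb in this key is D.
Together with the bass Eb, this spells Eb major seventh in root position.

Eb, G, Bb, D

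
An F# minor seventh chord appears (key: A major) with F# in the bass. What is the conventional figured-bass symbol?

7

F# is the root of F# minor seventh, so the chord is in root position.
A seventh chord in root position is figured 7/5/3, conventionally abbreviated 7.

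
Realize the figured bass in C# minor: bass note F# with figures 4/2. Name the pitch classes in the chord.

The written figures 4/2 are shorthand for 6/4/2: the 6 is implied.
A second above F# in this key is G#.
A fourth above F# in this key is B.
A sixth above F# in this key is D#.
Together with the bass F#, this spells G# minor seventh in third inversion.

F#, G#, B, D#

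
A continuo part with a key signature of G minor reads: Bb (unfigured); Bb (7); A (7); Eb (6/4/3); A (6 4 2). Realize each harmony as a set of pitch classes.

Bb (5/3): Bb, D, F.
Bb (7/5/3): Bb, D, F, A.
A (7/5/3): A, C, Eb, G.
Eb (6/4/3): Eb, G, A, C.
A (6/4/2): A, Bb, D, F.

Bb, D, F | Bb, D, F, A | A, C, Eb, G | Eb, G, A, C | A, Bb, D, F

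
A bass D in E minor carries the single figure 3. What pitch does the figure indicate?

F#

Counting 2 letter steps above D lands on F; in E minor, that letter is F#.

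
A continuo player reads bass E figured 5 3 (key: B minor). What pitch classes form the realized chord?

A third above E in this key is G.
A fifth above E in this key is B.
Together with the bass E, this spells E minor in root position.

E, G, B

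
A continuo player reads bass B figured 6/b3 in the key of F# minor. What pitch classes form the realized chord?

A third above B in this key is D, lowered to Db by the flat.
A sixth above B in this key is G#.

B, Db, G#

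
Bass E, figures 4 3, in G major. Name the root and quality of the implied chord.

The figures 4 3 indicate a seventh chord in second inversion.
In second inversion the root lies a fourth above the bass: a fourth above E in G major is A.
The chord tones are E, G, A, C, giving A minor seventh.

A minor seventh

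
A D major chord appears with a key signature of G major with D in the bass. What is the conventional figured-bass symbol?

no figures

D is the root of D major, so the chord is in root position.
A triad in root position is figured 5/3, conventionally abbreviated (no figures — root-position triad).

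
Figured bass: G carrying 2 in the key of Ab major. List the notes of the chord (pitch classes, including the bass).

The written figures 2 are shorthand for 6/4/2: the 6/4 are implied.
A second above G in this key is Ab.
A fourth above G in this key is C.
A sixth above G in this key is Eb.
Together with the bass G, this spells Ab major seventh in third inversion.

G, Ab, C, Eb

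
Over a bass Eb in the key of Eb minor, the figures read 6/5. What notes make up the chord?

Eb, Gb, Bb, Cb

The written figures 6/5 are shorthand for 6/5/3: the 3 is implied.
A third above Eb in this key is Gb.
A fifth above Eb in this key is Bb.
A sixth above Eb in this key is Cb.
Together with the bass Eb, this spells Cb major seventh in first inversion.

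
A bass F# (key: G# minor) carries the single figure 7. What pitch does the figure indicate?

E

Counting 6 letter steps above F# lands on E; in G# minor, that letter is E.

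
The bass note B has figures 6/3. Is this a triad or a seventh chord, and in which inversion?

Intervals of 6/3 above the bass form a triad; the bass is the third, so this is first inversion.

triad, first inversion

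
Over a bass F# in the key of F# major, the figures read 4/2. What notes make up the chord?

The written figures 4/2 are shorthand for 6/4/2: the 6 is implied.
A second above F# in this key is G#.
A fourth above F# in this key is B.
A sixth above F# in this key is D#.
Together with the bass F#, this spells G# minor seventh in third inversion.

F#, G#, B, D#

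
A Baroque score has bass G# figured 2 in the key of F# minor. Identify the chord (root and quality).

The figures 2 indicate a seventh chord in third inversion.
In third inversion the root lies a second above the bass: a second above G# in F# minor is A.
The chord tones are G#, A, C#, E, giving A major seventh.

A major seventh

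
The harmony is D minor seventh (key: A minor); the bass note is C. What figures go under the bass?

4/2

C is the seventh of D minor seventh, so the chord is in third inversion.
A seventh chord in third inversion is figured 6/4/2, conventionally abbreviated 4/2.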